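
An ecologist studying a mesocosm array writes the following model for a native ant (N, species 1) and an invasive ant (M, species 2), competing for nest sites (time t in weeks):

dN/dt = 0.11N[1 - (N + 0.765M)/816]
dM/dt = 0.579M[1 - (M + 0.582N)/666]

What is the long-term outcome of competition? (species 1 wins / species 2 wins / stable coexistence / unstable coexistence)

stable coexistence

Compare the nullcline intercepts: K1/α12 = 816/0.765 = 1070 > K2 = 666; K2/α21 = 666/0.582 = 1140 > K1 = 816.
Since both inequalities hold, each species can invade when rare, so the interior equilibrium is stable.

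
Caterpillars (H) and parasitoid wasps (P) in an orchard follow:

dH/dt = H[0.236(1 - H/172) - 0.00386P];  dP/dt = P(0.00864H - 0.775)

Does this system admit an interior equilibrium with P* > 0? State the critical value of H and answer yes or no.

The predator equation gives dP/dt > 0 only when H > 0.775/0.00864 = 89.7.
Without the predator, H → K = 172. Since 172 > 89.7, the predator can invade and persist.

Threshold H = 89.7; K > 89.7, so yes, the predator persists.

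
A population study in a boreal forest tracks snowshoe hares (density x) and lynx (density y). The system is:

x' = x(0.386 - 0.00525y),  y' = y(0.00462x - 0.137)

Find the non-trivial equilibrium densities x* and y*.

Set dy/dt = 0 with y > 0: 0.00462x - 0.137 = 0, so x* = 0.137/0.00462 = 29.7.
Set dx/dt = 0 with x > 0: 0.386 - 0.00525y = 0, so y* = 0.386/0.00525 = 73.5.

x* ≈ 29.7, y* ≈ 73.5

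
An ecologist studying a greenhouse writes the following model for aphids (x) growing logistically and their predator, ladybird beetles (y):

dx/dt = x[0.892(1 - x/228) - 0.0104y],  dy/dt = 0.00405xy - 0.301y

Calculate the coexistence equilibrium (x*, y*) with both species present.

x* ≈ 74.3, y* ≈ 57.8

From dy/dt = 0 with y > 0: 0.00405x* = 0.301, so x* = 74.3.
Substitute into dx/dt = 0: 0.892(1 - 74.3/228) = 0.0104y*.
The bracket is 0.674, giving y* = 0.601/0.0104 = 57.8.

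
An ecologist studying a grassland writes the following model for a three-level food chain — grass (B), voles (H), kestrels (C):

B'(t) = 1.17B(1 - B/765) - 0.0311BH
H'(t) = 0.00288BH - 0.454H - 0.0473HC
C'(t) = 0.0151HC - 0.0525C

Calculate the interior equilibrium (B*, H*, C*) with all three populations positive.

B* ≈ 694, H* ≈ 3.48, C* ≈ 32.7

From dC/dt = 0: 0.0151H* = 0.0525, so H* = 3.48.
From dB/dt = 0: 1.17(1 - B*/765) = 0.0311·3.48, giving B* = 765·(1 - 0.0924) = 694.
From dH/dt = 0: 0.00288·694 - 0.454 = 0.0473C*, so C* = 1.55/0.0473 = 32.7.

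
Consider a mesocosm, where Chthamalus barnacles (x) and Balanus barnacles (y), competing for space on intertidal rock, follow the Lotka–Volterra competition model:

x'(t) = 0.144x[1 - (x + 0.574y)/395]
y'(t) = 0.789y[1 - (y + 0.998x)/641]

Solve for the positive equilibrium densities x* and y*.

x* ≈ 63.4, y* ≈ 578

Setting both brackets to zero gives the nullclines x + 0.574y = 395 and 0.998x + y = 641.
Substituting y = 641 - 0.998x into the first: x(1 - 0.574·0.998) = 395 - 0.574·641.
So x* = 27.1/0.427 = 63.4, and then y* = 641 - 0.998·63.4 = 578.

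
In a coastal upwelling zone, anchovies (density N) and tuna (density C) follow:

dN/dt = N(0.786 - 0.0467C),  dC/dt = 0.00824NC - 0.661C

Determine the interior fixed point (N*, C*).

Set dC/dt = 0 with C > 0: 0.00824N - 0.661 = 0, so N* = 0.661/0.00824 = 80.2.
Set dN/dt = 0 with N > 0: 0.786 - 0.0467C = 0, so C* = 0.786/0.0467 = 16.8.

N* ≈ 80.2, C* ≈ 16.8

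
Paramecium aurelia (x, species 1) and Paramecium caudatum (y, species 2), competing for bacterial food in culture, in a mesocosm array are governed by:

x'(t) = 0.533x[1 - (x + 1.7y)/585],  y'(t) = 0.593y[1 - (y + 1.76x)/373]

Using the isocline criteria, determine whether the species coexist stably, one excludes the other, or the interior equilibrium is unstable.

unstable coexistence (outcome depends on initial conditions)

Compare the nullcline intercepts: K1/α12 = 585/1.7 = 344 < K2 = 373; K2/α21 = 373/1.76 = 212 < K1 = 585.
Since both are reversed, neither can invade when rare; the interior point is a saddle.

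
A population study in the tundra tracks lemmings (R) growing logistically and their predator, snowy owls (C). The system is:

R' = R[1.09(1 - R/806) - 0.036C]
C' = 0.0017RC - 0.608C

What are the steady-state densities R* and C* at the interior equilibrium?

R* ≈ 358, C* ≈ 16.8

From dC/dt = 0 with C > 0: 0.0017R* = 0.608, so R* = 358.
Substitute into dR/dt = 0: 1.09(1 - 358/806) = 0.036C*.
The bracket is 0.556, giving C* = 0.606/0.036 = 16.8.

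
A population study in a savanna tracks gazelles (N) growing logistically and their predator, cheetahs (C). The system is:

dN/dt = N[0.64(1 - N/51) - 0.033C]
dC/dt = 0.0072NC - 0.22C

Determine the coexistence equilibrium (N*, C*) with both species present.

From dC/dt = 0 with C > 0: 0.0072N* = 0.22, so N* = 30.6.
Substitute into dN/dt = 0: 0.64(1 - 30.6/51) = 0.033C*.
The bracket is 0.401, giving C* = 0.257/0.033 = 7.77.

N* ≈ 30.6, C* ≈ 7.77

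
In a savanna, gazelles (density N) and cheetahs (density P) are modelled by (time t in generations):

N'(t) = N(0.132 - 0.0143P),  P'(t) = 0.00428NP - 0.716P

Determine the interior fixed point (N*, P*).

Set dP/dt = 0 with P > 0: 0.00428N - 0.716 = 0, so N* = 0.716/0.00428 = 167.
Set dN/dt = 0 with N > 0: 0.132 - 0.0143P = 0, so P* = 0.132/0.0143 = 9.23.

N* ≈ 167, P* ≈ 9.23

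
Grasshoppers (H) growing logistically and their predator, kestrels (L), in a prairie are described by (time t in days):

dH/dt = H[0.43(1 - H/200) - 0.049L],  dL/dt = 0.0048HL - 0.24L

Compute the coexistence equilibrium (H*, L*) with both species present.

From dL/dt = 0 with L > 0: 0.0048H* = 0.24, so H* = 50.
Substitute into dH/dt = 0: 0.43(1 - 50/200) = 0.049L*.
The bracket is 0.75, giving L* = 0.323/0.049 = 6.58.

H* ≈ 50, L* ≈ 6.58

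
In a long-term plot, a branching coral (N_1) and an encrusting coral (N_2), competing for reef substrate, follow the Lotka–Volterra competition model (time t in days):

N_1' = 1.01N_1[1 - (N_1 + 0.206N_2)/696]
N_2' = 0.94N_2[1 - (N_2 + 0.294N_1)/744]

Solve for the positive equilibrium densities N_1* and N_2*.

N_1* ≈ 578, N_2* ≈ 574

Setting both brackets to zero gives the nullclines N_1 + 0.206N_2 = 696 and 0.294N_1 + N_2 = 744.
Substituting N_2 = 744 - 0.294N_1 into the first: N_1(1 - 0.206·0.294) = 696 - 0.206·744.
So N_1* = 543/0.939 = 578, and then N_2* = 744 - 0.294·578 = 574.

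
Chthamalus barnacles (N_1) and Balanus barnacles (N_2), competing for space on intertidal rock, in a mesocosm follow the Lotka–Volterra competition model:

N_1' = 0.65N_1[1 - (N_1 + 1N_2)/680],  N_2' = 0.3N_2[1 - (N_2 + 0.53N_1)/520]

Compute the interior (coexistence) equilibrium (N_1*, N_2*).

N_1* ≈ 340, N_2* ≈ 340

Setting both brackets to zero gives the nullclines N_1 + 1N_2 = 680 and 0.53N_1 + N_2 = 520.
Substituting N_2 = 520 - 0.53N_1 into the first: N_1(1 - 1·0.53) = 680 - 1·520.
So N_1* = 160/0.47 = 340, and then N_2* = 520 - 0.53·340 = 340.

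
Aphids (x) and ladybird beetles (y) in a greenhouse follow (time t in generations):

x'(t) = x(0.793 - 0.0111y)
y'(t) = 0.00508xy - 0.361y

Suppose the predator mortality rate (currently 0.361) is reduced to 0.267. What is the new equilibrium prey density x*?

x* ≈ 52.6

At the interior fixed point, setting dy/dt = 0 with y > 0 fixes x* = (predator death rate)/(xy coefficient) — independent of the other coefficients.
With the change, x* = 0.267/0.00508 = 52.6; it falls from 71.1.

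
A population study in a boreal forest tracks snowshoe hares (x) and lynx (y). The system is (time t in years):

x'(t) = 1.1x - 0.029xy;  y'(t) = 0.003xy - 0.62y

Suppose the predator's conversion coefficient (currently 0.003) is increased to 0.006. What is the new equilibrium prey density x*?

x* ≈ 103

At the interior fixed point, setting dy/dt = 0 with y > 0 fixes x* = (predator death rate)/(xy coefficient) — independent of the other coefficients.
With the change, x* = 0.62/0.006 = 103; it falls from 207.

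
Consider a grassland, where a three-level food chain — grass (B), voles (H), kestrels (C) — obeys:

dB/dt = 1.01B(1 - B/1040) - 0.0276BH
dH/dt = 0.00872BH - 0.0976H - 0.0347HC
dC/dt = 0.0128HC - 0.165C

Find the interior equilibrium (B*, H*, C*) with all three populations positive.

B* ≈ 674, H* ≈ 12.9, C* ≈ 166

From dC/dt = 0: 0.0128H* = 0.165, so H* = 12.9.
From dB/dt = 0: 1.01(1 - B*/1040) = 0.0276·12.9, giving B* = 1040·(1 - 0.352) = 674.
From dH/dt = 0: 0.00872·674 - 0.0976 = 0.0347C*, so C* = 5.78/0.0347 = 166.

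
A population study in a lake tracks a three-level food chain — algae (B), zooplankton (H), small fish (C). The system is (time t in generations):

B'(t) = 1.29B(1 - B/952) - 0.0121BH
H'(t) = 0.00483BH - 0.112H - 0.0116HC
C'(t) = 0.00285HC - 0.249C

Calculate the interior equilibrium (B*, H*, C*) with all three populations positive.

B* ≈ 172, H* ≈ 87.4, C* ≈ 61.9

From dC/dt = 0: 0.00285H* = 0.249, so H* = 87.4.
From dB/dt = 0: 1.29(1 - B*/952) = 0.0121·87.4, giving B* = 952·(1 - 0.82) = 172.
From dH/dt = 0: 0.00483·172 - 0.112 = 0.0116C*, so C* = 0.718/0.0116 = 61.9.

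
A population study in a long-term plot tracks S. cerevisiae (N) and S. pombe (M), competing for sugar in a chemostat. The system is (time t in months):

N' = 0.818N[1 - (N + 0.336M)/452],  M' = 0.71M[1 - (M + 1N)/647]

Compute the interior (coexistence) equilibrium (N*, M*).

N* ≈ 353, M* ≈ 294

Setting both brackets to zero gives the nullclines N + 0.336M = 452 and 1N + M = 647.
Substituting M = 647 - 1N into the first: N(1 - 0.336·1) = 452 - 0.336·647.
So N* = 235/0.664 = 353, and then M* = 647 - 1·353 = 294.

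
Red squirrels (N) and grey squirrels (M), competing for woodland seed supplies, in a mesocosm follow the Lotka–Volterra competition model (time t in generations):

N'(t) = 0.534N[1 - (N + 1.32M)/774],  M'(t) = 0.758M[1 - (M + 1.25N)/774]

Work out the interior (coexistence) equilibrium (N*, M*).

Setting both brackets to zero gives the nullclines N + 1.32M = 774 and 1.25N + M = 774.
Substituting M = 774 - 1.25N into the first: N(1 - 1.32·1.25) = 774 - 1.32·774.
So N* = -248/-0.65 = 381, and then M* = 774 - 1.25·381 = 298.

N* ≈ 381, M* ≈ 298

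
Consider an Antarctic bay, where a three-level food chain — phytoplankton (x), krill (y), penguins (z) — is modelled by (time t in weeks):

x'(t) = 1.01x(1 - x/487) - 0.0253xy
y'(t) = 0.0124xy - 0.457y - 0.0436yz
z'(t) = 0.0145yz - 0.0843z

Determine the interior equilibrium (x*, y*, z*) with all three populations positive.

From dz/dt = 0: 0.0145y* = 0.0843, so y* = 5.81.
From dx/dt = 0: 1.01(1 - x*/487) = 0.0253·5.81, giving x* = 487·(1 - 0.146) = 416.
From dy/dt = 0: 0.0124·416 - 0.457 = 0.0436z*, so z* = 4.7/0.0436 = 108.

x* ≈ 416, y* ≈ 5.81, z* ≈ 108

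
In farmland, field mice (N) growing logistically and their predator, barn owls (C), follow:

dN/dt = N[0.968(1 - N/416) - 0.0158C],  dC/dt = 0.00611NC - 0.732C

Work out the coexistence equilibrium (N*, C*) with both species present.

N* ≈ 120, C* ≈ 43.6

From dC/dt = 0 with C > 0: 0.00611N* = 0.732, so N* = 120.
Substitute into dN/dt = 0: 0.968(1 - 120/416) = 0.0158C*.
The bracket is 0.712, giving C* = 0.689/0.0158 = 43.6.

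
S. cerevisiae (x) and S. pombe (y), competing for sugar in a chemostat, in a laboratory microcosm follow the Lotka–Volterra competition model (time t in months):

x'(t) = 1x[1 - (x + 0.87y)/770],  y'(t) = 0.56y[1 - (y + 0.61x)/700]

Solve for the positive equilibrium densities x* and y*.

Setting both brackets to zero gives the nullclines x + 0.87y = 770 and 0.61x + y = 700.
Substituting y = 700 - 0.61x into the first: x(1 - 0.87·0.61) = 770 - 0.87·700.
So x* = 161/0.469 = 343, and then y* = 700 - 0.61·343 = 491.

x* ≈ 343, y* ≈ 491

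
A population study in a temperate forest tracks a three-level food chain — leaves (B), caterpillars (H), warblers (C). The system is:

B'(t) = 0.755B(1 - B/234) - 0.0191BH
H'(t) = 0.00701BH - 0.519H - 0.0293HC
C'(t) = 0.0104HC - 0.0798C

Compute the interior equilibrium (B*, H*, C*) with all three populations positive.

B* ≈ 189, H* ≈ 7.67, C* ≈ 27.4

From dC/dt = 0: 0.0104H* = 0.0798, so H* = 7.67.
From dB/dt = 0: 0.755(1 - B*/234) = 0.0191·7.67, giving B* = 234·(1 - 0.194) = 189.
From dH/dt = 0: 0.00701·189 - 0.519 = 0.0293C*, so C* = 0.803/0.0293 = 27.4.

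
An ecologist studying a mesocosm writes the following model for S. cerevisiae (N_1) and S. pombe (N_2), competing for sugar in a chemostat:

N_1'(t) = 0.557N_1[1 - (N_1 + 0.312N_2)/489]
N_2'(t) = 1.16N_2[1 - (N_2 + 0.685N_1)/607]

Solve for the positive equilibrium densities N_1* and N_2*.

Setting both brackets to zero gives the nullclines N_1 + 0.312N_2 = 489 and 0.685N_1 + N_2 = 607.
Substituting N_2 = 607 - 0.685N_1 into the first: N_1(1 - 0.312·0.685) = 489 - 0.312·607.
So N_1* = 300/0.786 = 381, and then N_2* = 607 - 0.685·381 = 346.

N_1* ≈ 381, N_2* ≈ 346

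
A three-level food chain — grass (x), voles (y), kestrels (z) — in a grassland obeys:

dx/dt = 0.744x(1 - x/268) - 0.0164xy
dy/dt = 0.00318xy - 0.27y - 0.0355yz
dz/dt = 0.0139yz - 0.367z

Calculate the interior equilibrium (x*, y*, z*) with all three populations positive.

x* ≈ 112, y* ≈ 26.4, z* ≈ 2.43

From dz/dt = 0: 0.0139y* = 0.367, so y* = 26.4.
From dx/dt = 0: 0.744(1 - x*/268) = 0.0164·26.4, giving x* = 268·(1 - 0.582) = 112.
From dy/dt = 0: 0.00318·112 - 0.27 = 0.0355z*, so z* = 0.0862/0.0355 = 2.43.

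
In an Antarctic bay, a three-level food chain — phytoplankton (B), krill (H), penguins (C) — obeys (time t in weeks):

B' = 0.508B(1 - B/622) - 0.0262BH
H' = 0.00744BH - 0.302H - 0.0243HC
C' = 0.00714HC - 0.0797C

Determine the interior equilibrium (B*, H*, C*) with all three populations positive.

From dC/dt = 0: 0.00714H* = 0.0797, so H* = 11.2.
From dB/dt = 0: 0.508(1 - B*/622) = 0.0262·11.2, giving B* = 622·(1 - 0.576) = 264.
From dH/dt = 0: 0.00744·264 - 0.302 = 0.0243C*, so C* = 1.66/0.0243 = 68.4.

B* ≈ 264, H* ≈ 11.2, C* ≈ 68.4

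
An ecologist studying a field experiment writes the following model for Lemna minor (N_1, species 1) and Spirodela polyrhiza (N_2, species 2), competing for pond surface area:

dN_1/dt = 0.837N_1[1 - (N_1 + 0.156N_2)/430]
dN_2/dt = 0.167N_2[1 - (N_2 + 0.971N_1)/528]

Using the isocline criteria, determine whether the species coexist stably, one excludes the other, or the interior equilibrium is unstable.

stable coexistence

Compare the nullcline intercepts: K1/α12 = 430/0.156 = 2760 > K2 = 528; K2/α21 = 528/0.971 = 544 > K1 = 430.
Since both inequalities hold, each species can invade when rare, so the interior equilibrium is stable.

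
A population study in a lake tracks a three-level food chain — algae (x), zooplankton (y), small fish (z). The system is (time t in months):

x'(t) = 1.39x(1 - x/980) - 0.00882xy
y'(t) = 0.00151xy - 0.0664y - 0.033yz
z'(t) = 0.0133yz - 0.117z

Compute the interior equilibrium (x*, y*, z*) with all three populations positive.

From dz/dt = 0: 0.0133y* = 0.117, so y* = 8.8.
From dx/dt = 0: 1.39(1 - x*/980) = 0.00882·8.8, giving x* = 980·(1 - 0.0558) = 925.
From dy/dt = 0: 0.00151·925 - 0.0664 = 0.033z*, so z* = 1.33/0.033 = 40.3.

x* ≈ 925, y* ≈ 8.8, z* ≈ 40.3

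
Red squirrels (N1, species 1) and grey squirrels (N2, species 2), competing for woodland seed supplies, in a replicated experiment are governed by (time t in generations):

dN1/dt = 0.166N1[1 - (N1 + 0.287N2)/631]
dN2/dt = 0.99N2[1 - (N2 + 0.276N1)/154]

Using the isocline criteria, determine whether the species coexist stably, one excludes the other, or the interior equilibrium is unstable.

Compare the nullcline intercepts: K1/α12 = 631/0.287 = 2200 > K2 = 154; K2/α21 = 154/0.276 = 558 < K1 = 631.
Since the inequalities point opposite ways, species 1 can invade but species 2 cannot.

species 1 excludes species 2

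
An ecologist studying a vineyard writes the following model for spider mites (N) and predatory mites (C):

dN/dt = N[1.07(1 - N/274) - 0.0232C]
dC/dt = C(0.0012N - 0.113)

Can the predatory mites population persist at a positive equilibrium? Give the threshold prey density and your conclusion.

Threshold N = 94.2; K > 94.2, so yes, the predator persists.

The predator equation gives dC/dt > 0 only when N > 0.113/0.0012 = 94.2.
Without the predator, N → K = 274. Since 274 > 94.2, the predator can invade and persist.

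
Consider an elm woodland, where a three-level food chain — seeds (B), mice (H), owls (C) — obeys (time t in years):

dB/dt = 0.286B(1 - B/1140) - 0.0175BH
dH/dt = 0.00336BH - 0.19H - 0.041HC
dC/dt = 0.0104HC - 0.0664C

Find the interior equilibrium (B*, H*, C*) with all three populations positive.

From dC/dt = 0: 0.0104H* = 0.0664, so H* = 6.38.
From dB/dt = 0: 0.286(1 - B*/1140) = 0.0175·6.38, giving B* = 1140·(1 - 0.391) = 695.
From dH/dt = 0: 0.00336·695 - 0.19 = 0.041C*, so C* = 2.14/0.041 = 52.3.

B* ≈ 695, H* ≈ 6.38, C* ≈ 52.3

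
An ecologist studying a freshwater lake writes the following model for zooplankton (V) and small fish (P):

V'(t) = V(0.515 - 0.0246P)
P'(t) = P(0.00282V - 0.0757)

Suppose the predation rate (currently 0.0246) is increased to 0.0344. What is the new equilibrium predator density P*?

P* ≈ 15

At the interior fixed point, setting dV/dt = 0 with V > 0 fixes P* = (prey growth rate)/(VP coefficient) — independent of the other coefficients.
With the change, P* = 0.515/0.0344 = 15; it falls from 20.9.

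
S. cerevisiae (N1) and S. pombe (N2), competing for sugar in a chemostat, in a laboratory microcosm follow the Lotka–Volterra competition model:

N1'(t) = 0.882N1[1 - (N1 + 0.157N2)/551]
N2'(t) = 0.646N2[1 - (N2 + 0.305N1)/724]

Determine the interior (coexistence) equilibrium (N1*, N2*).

N1* ≈ 459, N2* ≈ 584

Setting both brackets to zero gives the nullclines N1 + 0.157N2 = 551 and 0.305N1 + N2 = 724.
Substituting N2 = 724 - 0.305N1 into the first: N1(1 - 0.157·0.305) = 551 - 0.157·724.
So N1* = 437/0.952 = 459, and then N2* = 724 - 0.305·459 = 584.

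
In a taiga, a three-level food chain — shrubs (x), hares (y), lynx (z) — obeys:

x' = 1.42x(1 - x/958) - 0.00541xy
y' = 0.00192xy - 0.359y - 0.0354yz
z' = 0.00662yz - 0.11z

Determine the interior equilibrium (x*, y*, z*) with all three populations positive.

x* ≈ 897, y* ≈ 16.6, z* ≈ 38.5

From dz/dt = 0: 0.00662y* = 0.11, so y* = 16.6.
From dx/dt = 0: 1.42(1 - x*/958) = 0.00541·16.6, giving x* = 958·(1 - 0.0633) = 897.
From dy/dt = 0: 0.00192·897 - 0.359 = 0.0354z*, so z* = 1.36/0.0354 = 38.5.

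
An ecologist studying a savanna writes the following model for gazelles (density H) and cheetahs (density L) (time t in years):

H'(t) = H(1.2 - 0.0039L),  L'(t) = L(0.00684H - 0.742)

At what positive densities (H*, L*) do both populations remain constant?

Set dL/dt = 0 with L > 0: 0.00684H - 0.742 = 0, so H* = 0.742/0.00684 = 108.
Set dH/dt = 0 with H > 0: 1.2 - 0.0039L = 0, so L* = 1.2/0.0039 = 308.

H* ≈ 108, L* ≈ 308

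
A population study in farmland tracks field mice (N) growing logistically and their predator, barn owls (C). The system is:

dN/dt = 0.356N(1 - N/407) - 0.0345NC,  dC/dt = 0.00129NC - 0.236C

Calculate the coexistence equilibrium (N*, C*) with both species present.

From dC/dt = 0 with C > 0: 0.00129N* = 0.236, so N* = 183.
Substitute into dN/dt = 0: 0.356(1 - 183/407) = 0.0345C*.
The bracket is 0.551, giving C* = 0.196/0.0345 = 5.68.

N* ≈ 183, C* ≈ 5.68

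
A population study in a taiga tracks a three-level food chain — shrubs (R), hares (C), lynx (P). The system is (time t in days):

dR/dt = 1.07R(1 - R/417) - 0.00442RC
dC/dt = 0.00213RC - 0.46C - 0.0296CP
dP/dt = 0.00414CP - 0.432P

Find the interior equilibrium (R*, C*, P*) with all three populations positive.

R* ≈ 237, C* ≈ 104, P* ≈ 1.53

From dP/dt = 0: 0.00414C* = 0.432, so C* = 104.
From dR/dt = 0: 1.07(1 - R*/417) = 0.00442·104, giving R* = 417·(1 - 0.431) = 237.
From dC/dt = 0: 0.00213·237 - 0.46 = 0.0296P*, so P* = 0.0454/0.0296 = 1.53.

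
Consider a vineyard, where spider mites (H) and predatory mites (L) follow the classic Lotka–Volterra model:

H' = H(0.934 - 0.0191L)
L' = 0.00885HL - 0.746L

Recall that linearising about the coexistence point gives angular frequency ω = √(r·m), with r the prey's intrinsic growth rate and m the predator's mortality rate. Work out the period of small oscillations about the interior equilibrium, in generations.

Here r = 0.934 and m = 0.746, so r·m = 0.697.
ω = √0.697 = 0.835 per generation, hence T = 2π/ω ≈ 7.53 generations.

T ≈ 7.53 generations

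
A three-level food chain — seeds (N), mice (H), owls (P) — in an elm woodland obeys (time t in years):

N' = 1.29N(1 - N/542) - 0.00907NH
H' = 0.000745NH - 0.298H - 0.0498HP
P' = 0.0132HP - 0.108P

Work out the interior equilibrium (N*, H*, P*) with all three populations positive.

N* ≈ 511, H* ≈ 8.18, P* ≈ 1.66

From dP/dt = 0: 0.0132H* = 0.108, so H* = 8.18.
From dN/dt = 0: 1.29(1 - N*/542) = 0.00907·8.18, giving N* = 542·(1 - 0.0575) = 511.
From dH/dt = 0: 0.000745·511 - 0.298 = 0.0498P*, so P* = 0.0826/0.0498 = 1.66.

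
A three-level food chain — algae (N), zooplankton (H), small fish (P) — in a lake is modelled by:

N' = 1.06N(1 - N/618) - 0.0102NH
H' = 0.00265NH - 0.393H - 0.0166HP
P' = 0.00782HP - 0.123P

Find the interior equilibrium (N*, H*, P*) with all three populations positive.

From dP/dt = 0: 0.00782H* = 0.123, so H* = 15.7.
From dN/dt = 0: 1.06(1 - N*/618) = 0.0102·15.7, giving N* = 618·(1 - 0.151) = 524.
From dH/dt = 0: 0.00265·524 - 0.393 = 0.0166P*, so P* = 0.997/0.0166 = 60.

N* ≈ 524, H* ≈ 15.7, P* ≈ 60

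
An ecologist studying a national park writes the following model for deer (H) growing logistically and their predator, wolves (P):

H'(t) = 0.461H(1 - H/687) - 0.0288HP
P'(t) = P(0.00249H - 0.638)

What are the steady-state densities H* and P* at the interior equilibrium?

H* ≈ 256, P* ≈ 10

From dP/dt = 0 with P > 0: 0.00249H* = 0.638, so H* = 256.
Substitute into dH/dt = 0: 0.461(1 - 256/687) = 0.0288P*.
The bracket is 0.627, giving P* = 0.289/0.0288 = 10.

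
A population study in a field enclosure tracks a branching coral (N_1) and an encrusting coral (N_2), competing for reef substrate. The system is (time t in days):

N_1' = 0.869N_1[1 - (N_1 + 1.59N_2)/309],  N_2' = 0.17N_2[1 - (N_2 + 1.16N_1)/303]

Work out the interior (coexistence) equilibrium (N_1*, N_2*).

N_1* ≈ 205, N_2* ≈ 65.7

Setting both brackets to zero gives the nullclines N_1 + 1.59N_2 = 309 and 1.16N_1 + N_2 = 303.
Substituting N_2 = 303 - 1.16N_1 into the first: N_1(1 - 1.59·1.16) = 309 - 1.59·303.
So N_1* = -173/-0.844 = 205, and then N_2* = 303 - 1.16·205 = 65.7.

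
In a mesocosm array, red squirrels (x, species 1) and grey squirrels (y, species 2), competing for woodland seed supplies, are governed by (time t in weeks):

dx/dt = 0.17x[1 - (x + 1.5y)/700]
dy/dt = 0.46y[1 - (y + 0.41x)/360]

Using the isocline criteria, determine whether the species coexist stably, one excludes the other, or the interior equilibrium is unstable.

stable coexistence

Compare the nullcline intercepts: K1/α12 = 700/1.5 = 467 > K2 = 360; K2/α21 = 360/0.41 = 878 > K1 = 700.
Since both inequalities hold, each species can invade when rare, so the interior equilibrium is stable.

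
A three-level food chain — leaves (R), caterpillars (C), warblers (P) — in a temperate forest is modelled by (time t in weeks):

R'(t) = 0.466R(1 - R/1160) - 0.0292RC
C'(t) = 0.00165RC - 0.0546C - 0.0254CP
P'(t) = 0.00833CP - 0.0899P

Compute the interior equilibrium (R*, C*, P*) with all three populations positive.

From dP/dt = 0: 0.00833C* = 0.0899, so C* = 10.8.
From dR/dt = 0: 0.466(1 - R*/1160) = 0.0292·10.8, giving R* = 1160·(1 - 0.676) = 376.
From dC/dt = 0: 0.00165·376 - 0.0546 = 0.0254P*, so P* = 0.565/0.0254 = 22.2.

R* ≈ 376, C* ≈ 10.8, P* ≈ 22.2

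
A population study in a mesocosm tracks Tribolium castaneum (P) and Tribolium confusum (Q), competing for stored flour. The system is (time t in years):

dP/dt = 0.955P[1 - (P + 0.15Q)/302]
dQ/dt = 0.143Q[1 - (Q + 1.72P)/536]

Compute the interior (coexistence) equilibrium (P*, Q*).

P* ≈ 299, Q* ≈ 22.3

Setting both brackets to zero gives the nullclines P + 0.15Q = 302 and 1.72P + Q = 536.
Substituting Q = 536 - 1.72P into the first: P(1 - 0.15·1.72) = 302 - 0.15·536.
So P* = 222/0.742 = 299, and then Q* = 536 - 1.72·299 = 22.3.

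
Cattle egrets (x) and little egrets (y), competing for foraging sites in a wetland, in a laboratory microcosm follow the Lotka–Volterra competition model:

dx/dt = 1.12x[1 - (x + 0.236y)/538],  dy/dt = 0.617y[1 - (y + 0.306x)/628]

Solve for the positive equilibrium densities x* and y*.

Setting both brackets to zero gives the nullclines x + 0.236y = 538 and 0.306x + y = 628.
Substituting y = 628 - 0.306x into the first: x(1 - 0.236·0.306) = 538 - 0.236·628.
So x* = 390/0.928 = 420, and then y* = 628 - 0.306·420 = 499.

x* ≈ 420, y* ≈ 499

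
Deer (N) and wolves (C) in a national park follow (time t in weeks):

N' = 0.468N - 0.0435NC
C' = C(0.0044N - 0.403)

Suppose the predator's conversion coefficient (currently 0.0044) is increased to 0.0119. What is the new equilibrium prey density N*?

N* ≈ 33.9

At the interior fixed point, setting dC/dt = 0 with C > 0 fixes N* = (predator death rate)/(NC coefficient) — independent of the other coefficients.
With the change, N* = 0.403/0.0119 = 33.9; it falls from 91.6.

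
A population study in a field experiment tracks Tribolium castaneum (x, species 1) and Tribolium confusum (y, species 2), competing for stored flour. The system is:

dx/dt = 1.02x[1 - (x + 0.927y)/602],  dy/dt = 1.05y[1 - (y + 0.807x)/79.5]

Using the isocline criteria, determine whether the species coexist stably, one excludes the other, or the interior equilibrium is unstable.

Compare the nullcline intercepts: K1/α12 = 602/0.927 = 649 > K2 = 79.5; K2/α21 = 79.5/0.807 = 98.5 < K1 = 602.
Since the inequalities point opposite ways, species 1 can invade but species 2 cannot.

species 1 excludes species 2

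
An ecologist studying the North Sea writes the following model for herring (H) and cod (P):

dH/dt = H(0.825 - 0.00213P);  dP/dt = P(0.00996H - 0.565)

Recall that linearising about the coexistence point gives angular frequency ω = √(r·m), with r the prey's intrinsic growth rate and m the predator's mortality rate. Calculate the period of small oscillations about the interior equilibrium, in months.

Here r = 0.825 and m = 0.565, so r·m = 0.466.
ω = √0.466 = 0.683 per month, hence T = 2π/ω ≈ 9.2 months.

T ≈ 9.2 months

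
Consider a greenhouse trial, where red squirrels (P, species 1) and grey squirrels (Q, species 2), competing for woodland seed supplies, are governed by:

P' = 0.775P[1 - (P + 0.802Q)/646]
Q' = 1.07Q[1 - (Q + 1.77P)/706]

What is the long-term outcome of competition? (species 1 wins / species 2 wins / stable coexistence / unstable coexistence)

species 1 excludes species 2

Compare the nullcline intercepts: K1/α12 = 646/0.802 = 805 > K2 = 706; K2/α21 = 706/1.77 = 399 < K1 = 646.
Since the inequalities point opposite ways, species 1 can invade but species 2 cannot.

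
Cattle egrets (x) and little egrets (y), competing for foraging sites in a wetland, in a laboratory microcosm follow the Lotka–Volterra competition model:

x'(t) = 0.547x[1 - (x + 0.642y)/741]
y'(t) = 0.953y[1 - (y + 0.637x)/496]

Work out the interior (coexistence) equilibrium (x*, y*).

Setting both brackets to zero gives the nullclines x + 0.642y = 741 and 0.637x + y = 496.
Substituting y = 496 - 0.637x into the first: x(1 - 0.642·0.637) = 741 - 0.642·496.
So x* = 423/0.591 = 715, and then y* = 496 - 0.637·715 = 40.6.

x* ≈ 715, y* ≈ 40.6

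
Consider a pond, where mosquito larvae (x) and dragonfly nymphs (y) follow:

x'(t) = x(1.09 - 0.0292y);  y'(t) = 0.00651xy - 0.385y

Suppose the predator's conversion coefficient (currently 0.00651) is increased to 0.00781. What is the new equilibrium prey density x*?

At the interior fixed point, setting dy/dt = 0 with y > 0 fixes x* = (predator death rate)/(xy coefficient) — independent of the other coefficients.
With the change, x* = 0.385/0.00781 = 49.3; it falls from 59.1.

x* ≈ 49.3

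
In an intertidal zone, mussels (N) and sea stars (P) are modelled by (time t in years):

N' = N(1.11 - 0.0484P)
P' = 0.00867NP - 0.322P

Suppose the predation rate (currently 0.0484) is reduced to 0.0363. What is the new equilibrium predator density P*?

At the interior fixed point, setting dN/dt = 0 with N > 0 fixes P* = (prey growth rate)/(NP coefficient) — independent of the other coefficients.
With the change, P* = 1.11/0.0363 = 30.6; it rises from 22.9.

P* ≈ 30.6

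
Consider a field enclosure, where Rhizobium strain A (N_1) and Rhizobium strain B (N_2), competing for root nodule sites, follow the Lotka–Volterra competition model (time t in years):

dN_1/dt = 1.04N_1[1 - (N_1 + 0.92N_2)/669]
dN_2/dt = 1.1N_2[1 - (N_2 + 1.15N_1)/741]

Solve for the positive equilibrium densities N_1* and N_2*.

N_1* ≈ 219, N_2* ≈ 489

Setting both brackets to zero gives the nullclines N_1 + 0.92N_2 = 669 and 1.15N_1 + N_2 = 741.
Substituting N_2 = 741 - 1.15N_1 into the first: N_1(1 - 0.92·1.15) = 669 - 0.92·741.
So N_1* = -12.7/-0.058 = 219, and then N_2* = 741 - 1.15·219 = 489.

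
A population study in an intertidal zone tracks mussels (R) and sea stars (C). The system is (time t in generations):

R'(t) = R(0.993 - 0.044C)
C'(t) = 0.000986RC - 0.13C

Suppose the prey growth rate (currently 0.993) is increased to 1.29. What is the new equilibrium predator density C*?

C* ≈ 29.3

At the interior fixed point, setting dR/dt = 0 with R > 0 fixes C* = (prey growth rate)/(RC coefficient) — independent of the other coefficients.
With the change, C* = 1.29/0.044 = 29.3; it rises from 22.6.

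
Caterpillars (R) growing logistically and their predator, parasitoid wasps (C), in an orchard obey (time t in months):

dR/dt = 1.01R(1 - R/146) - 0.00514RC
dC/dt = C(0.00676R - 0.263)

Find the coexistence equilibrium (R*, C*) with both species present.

From dC/dt = 0 with C > 0: 0.00676R* = 0.263, so R* = 38.9.
Substitute into dR/dt = 0: 1.01(1 - 38.9/146) = 0.00514C*.
The bracket is 0.734, giving C* = 0.741/0.00514 = 144.

R* ≈ 38.9, C* ≈ 144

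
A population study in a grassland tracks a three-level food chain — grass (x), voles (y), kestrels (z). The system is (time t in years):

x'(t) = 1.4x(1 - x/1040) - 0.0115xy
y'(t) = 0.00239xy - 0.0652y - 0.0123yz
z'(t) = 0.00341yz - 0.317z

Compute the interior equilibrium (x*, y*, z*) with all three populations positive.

x* ≈ 246, y* ≈ 93, z* ≈ 42.5

From dz/dt = 0: 0.00341y* = 0.317, so y* = 93.
From dx/dt = 0: 1.4(1 - x*/1040) = 0.0115·93, giving x* = 1040·(1 - 0.764) = 246.
From dy/dt = 0: 0.00239·246 - 0.0652 = 0.0123z*, so z* = 0.522/0.0123 = 42.5.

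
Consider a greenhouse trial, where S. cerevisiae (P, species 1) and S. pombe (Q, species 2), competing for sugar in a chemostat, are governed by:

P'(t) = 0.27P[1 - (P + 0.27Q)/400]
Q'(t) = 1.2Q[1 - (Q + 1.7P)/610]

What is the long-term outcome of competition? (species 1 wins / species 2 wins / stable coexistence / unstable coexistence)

species 1 excludes species 2

Compare the nullcline intercepts: K1/α12 = 400/0.27 = 1480 > K2 = 610; K2/α21 = 610/1.7 = 359 < K1 = 400.
Since the inequalities point opposite ways, species 1 can invade but species 2 cannot.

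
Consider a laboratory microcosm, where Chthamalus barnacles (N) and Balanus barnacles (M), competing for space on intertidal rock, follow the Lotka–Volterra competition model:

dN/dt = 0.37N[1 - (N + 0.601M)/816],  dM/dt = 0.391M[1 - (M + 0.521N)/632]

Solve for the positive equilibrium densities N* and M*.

N* ≈ 635, M* ≈ 301

Setting both brackets to zero gives the nullclines N + 0.601M = 816 and 0.521N + M = 632.
Substituting M = 632 - 0.521N into the first: N(1 - 0.601·0.521) = 816 - 0.601·632.
So N* = 436/0.687 = 635, and then M* = 632 - 0.521·635 = 301.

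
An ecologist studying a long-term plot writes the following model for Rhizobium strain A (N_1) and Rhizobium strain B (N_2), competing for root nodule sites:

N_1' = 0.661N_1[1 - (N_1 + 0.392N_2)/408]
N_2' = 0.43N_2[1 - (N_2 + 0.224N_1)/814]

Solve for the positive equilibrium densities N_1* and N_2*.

N_1* ≈ 97.5, N_2* ≈ 792

Setting both brackets to zero gives the nullclines N_1 + 0.392N_2 = 408 and 0.224N_1 + N_2 = 814.
Substituting N_2 = 814 - 0.224N_1 into the first: N_1(1 - 0.392·0.224) = 408 - 0.392·814.
So N_1* = 88.9/0.912 = 97.5, and then N_2* = 814 - 0.224·97.5 = 792.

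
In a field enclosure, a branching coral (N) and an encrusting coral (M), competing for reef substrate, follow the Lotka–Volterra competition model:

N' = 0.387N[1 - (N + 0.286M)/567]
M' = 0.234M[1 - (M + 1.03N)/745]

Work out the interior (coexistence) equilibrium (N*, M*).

Setting both brackets to zero gives the nullclines N + 0.286M = 567 and 1.03N + M = 745.
Substituting M = 745 - 1.03N into the first: N(1 - 0.286·1.03) = 567 - 0.286·745.
So N* = 354/0.705 = 502, and then M* = 745 - 1.03·502 = 228.

N* ≈ 502, M* ≈ 228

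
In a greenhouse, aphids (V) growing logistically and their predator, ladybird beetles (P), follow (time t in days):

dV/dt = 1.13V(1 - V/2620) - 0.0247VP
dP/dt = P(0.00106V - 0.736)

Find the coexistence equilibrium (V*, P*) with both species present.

V* ≈ 694, P* ≈ 33.6

From dP/dt = 0 with P > 0: 0.00106V* = 0.736, so V* = 694.
Substitute into dV/dt = 0: 1.13(1 - 694/2620) = 0.0247P*.
The bracket is 0.735, giving P* = 0.831/0.0247 = 33.6.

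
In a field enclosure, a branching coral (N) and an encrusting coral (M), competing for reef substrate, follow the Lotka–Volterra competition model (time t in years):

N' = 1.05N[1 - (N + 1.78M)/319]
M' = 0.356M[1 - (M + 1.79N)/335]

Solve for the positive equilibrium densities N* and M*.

N* ≈ 127, M* ≈ 108

Setting both brackets to zero gives the nullclines N + 1.78M = 319 and 1.79N + M = 335.
Substituting M = 335 - 1.79N into the first: N(1 - 1.78·1.79) = 319 - 1.78·335.
So N* = -277/-2.19 = 127, and then M* = 335 - 1.79·127 = 108.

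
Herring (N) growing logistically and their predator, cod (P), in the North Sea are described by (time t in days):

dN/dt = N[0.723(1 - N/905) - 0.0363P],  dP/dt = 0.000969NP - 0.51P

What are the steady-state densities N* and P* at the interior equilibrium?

N* ≈ 526, P* ≈ 8.33

From dP/dt = 0 with P > 0: 0.000969N* = 0.51, so N* = 526.
Substitute into dN/dt = 0: 0.723(1 - 526/905) = 0.0363P*.
The bracket is 0.418, giving P* = 0.303/0.0363 = 8.33.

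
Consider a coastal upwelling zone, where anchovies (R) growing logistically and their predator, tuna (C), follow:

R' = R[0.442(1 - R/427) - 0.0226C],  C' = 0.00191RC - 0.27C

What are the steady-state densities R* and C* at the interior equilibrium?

R* ≈ 141, C* ≈ 13.1

From dC/dt = 0 with C > 0: 0.00191R* = 0.27, so R* = 141.
Substitute into dR/dt = 0: 0.442(1 - 141/427) = 0.0226C*.
The bracket is 0.669, giving C* = 0.296/0.0226 = 13.1.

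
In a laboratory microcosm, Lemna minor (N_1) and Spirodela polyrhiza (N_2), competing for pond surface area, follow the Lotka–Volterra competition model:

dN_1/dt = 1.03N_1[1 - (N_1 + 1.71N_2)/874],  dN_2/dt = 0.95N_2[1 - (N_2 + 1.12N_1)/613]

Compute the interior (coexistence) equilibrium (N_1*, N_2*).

Setting both brackets to zero gives the nullclines N_1 + 1.71N_2 = 874 and 1.12N_1 + N_2 = 613.
Substituting N_2 = 613 - 1.12N_1 into the first: N_1(1 - 1.71·1.12) = 874 - 1.71·613.
So N_1* = -174/-0.915 = 190, and then N_2* = 613 - 1.12·190 = 400.

N_1* ≈ 190, N_2* ≈ 400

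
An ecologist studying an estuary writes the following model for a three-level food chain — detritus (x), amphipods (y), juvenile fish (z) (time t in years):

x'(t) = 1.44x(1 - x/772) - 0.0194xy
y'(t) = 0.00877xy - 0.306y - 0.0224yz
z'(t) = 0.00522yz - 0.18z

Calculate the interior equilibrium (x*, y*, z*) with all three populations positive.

x* ≈ 413, y* ≈ 34.5, z* ≈ 148

From dz/dt = 0: 0.00522y* = 0.18, so y* = 34.5.
From dx/dt = 0: 1.44(1 - x*/772) = 0.0194·34.5, giving x* = 772·(1 - 0.465) = 413.
From dy/dt = 0: 0.00877·413 - 0.306 = 0.0224z*, so z* = 3.32/0.0224 = 148.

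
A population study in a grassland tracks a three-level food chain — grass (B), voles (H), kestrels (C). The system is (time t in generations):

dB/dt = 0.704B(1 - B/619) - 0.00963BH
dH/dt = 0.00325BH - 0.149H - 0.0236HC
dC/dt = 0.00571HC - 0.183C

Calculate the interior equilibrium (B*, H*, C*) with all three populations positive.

B* ≈ 348, H* ≈ 32, C* ≈ 41.6

From dC/dt = 0: 0.00571H* = 0.183, so H* = 32.
From dB/dt = 0: 0.704(1 - B*/619) = 0.00963·32, giving B* = 619·(1 - 0.438) = 348.
From dH/dt = 0: 0.00325·348 - 0.149 = 0.0236C*, so C* = 0.981/0.0236 = 41.6.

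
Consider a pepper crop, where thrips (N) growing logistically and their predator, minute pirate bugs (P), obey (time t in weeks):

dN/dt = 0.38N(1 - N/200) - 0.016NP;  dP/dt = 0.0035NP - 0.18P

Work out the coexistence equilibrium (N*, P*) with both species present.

N* ≈ 51.4, P* ≈ 17.6

From dP/dt = 0 with P > 0: 0.0035N* = 0.18, so N* = 51.4.
Substitute into dN/dt = 0: 0.38(1 - 51.4/200) = 0.016P*.
The bracket is 0.743, giving P* = 0.282/0.016 = 17.6.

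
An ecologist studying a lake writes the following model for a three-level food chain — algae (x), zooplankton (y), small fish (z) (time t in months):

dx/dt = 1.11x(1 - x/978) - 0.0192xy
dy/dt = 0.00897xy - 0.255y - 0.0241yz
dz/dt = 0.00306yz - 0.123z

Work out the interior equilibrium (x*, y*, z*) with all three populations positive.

x* ≈ 298, y* ≈ 40.2, z* ≈ 100

From dz/dt = 0: 0.00306y* = 0.123, so y* = 40.2.
From dx/dt = 0: 1.11(1 - x*/978) = 0.0192·40.2, giving x* = 978·(1 - 0.695) = 298.
From dy/dt = 0: 0.00897·298 - 0.255 = 0.0241z*, so z* = 2.42/0.0241 = 100.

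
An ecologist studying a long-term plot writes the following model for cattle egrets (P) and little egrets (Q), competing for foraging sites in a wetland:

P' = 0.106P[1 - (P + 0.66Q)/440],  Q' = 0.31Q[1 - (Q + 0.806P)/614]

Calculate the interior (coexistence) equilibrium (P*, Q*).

Setting both brackets to zero gives the nullclines P + 0.66Q = 440 and 0.806P + Q = 614.
Substituting Q = 614 - 0.806P into the first: P(1 - 0.66·0.806) = 440 - 0.66·614.
So P* = 34.8/0.468 = 74.3, and then Q* = 614 - 0.806·74.3 = 554.

P* ≈ 74.3, Q* ≈ 554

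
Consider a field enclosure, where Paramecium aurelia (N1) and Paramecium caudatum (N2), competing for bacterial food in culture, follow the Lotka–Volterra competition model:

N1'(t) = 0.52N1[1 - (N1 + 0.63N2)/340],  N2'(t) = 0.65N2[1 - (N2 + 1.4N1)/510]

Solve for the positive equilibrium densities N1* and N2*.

Setting both brackets to zero gives the nullclines N1 + 0.63N2 = 340 and 1.4N1 + N2 = 510.
Substituting N2 = 510 - 1.4N1 into the first: N1(1 - 0.63·1.4) = 340 - 0.63·510.
So N1* = 18.7/0.118 = 158, and then N2* = 510 - 1.4·158 = 288.

N1* ≈ 158, N2* ≈ 288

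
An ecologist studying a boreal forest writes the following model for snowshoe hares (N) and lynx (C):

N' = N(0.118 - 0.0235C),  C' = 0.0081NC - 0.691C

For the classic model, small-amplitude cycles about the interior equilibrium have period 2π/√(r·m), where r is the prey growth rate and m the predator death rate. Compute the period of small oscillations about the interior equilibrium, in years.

Here r = 0.118 and m = 0.691, so r·m = 0.0815.
ω = √0.0815 = 0.286 per year, hence T = 2π/ω ≈ 22 years.

T ≈ 22 years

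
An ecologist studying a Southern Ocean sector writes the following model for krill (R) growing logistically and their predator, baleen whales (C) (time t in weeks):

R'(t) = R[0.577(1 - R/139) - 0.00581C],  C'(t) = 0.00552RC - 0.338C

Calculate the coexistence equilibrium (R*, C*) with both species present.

From dC/dt = 0 with C > 0: 0.00552R* = 0.338, so R* = 61.2.
Substitute into dR/dt = 0: 0.577(1 - 61.2/139) = 0.00581C*.
The bracket is 0.559, giving C* = 0.323/0.00581 = 55.6.

R* ≈ 61.2, C* ≈ 55.6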